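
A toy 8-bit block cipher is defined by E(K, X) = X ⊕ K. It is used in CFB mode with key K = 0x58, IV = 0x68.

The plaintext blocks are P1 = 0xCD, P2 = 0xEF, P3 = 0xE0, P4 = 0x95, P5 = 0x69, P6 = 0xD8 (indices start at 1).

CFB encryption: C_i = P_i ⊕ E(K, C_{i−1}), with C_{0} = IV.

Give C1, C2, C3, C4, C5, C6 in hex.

C1: E(K, 0x68) = 0x30; 0xCD ⊕ 0x30 = 0xFD.
C2: E(K, 0xFD) = 0xA5; 0xEF ⊕ 0xA5 = 0x4A.
C3: E(K, 0x4A) = 0x12; 0xE0 ⊕ 0x12 = 0xF2.
C4: E(K, 0xF2) = 0xAA; 0x95 ⊕ 0xAA = 0x3F.
C5: E(K, 0x3F) = 0x67; 0x69 ⊕ 0x67 = 0x0E.
C6: E(K, 0x0E) = 0x56; 0xD8 ⊕ 0x56 = 0x8E.

C1 = 0xFD, C2 = 0x4A, C3 = 0xF2, C4 = 0x3F, C5 = 0x0E, C6 = 0x8E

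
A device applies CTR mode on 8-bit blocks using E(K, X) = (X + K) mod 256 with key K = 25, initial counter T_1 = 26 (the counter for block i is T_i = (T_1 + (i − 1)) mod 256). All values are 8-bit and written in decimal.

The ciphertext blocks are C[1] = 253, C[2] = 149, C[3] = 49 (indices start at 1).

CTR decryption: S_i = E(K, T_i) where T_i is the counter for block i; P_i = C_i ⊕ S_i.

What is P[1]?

P[1] = 206

P[1]: T = 26, S = E(K, T) = 51; 253 ⊕ 51 = 206.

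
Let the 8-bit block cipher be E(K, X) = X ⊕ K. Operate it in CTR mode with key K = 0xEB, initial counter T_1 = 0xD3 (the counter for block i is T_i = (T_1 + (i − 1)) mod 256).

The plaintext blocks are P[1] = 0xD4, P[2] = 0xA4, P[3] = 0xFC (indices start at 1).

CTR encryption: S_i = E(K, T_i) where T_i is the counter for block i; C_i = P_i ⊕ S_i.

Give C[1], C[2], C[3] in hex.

C[1] = 0xEC, C[2] = 0x9B, C[3] = 0xC2

C[1]: T = 0xD3, S = E(K, T) = 0x38; 0xD4 ⊕ 0x38 = 0xEC.
C[2]: T = 0xD4, S = E(K, T) = 0x3F; 0xA4 ⊕ 0x3F = 0x9B.
C[3]: T = 0xD5, S = E(K, T) = 0x3E; 0xFC ⊕ 0x3E = 0xC2.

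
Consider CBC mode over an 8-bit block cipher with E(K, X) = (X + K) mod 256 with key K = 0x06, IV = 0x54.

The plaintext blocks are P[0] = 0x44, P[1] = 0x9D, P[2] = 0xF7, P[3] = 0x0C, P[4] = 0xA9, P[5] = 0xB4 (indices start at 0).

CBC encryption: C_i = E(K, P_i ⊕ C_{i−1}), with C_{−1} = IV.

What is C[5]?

C[5] = 0x67

C[0]: P[0] ⊕ 0x54 = 0x10; E(K, 0x10) = 0x16.
C[1]: P[1] ⊕ 0x16 = 0x8B; E(K, 0x8B) = 0x91.
C[2]: P[2] ⊕ 0x91 = 0x66; E(K, 0x66) = 0x6C.
C[3]: P[3] ⊕ 0x6C = 0x60; E(K, 0x60) = 0x66.
C[4]: P[4] ⊕ 0x66 = 0xCF; E(K, 0xCF) = 0xD5.
C[5]: P[5] ⊕ 0xD5 = 0x61; E(K, 0x61) = 0x67.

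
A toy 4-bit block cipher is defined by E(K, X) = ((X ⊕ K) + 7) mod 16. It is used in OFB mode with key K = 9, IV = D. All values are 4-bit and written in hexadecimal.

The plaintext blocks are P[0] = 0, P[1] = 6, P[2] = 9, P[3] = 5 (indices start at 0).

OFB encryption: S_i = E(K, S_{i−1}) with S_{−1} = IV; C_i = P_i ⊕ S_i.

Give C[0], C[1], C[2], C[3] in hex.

C[0] = B, C[1] = F, C[2] = E, C[3] = 0

C[0]: S = E(K, D) = B; 0 ⊕ B = B.
C[1]: S = E(K, B) = 9; 6 ⊕ 9 = F.
C[2]: S = E(K, 9) = 7; 9 ⊕ 7 = E.
C[3]: S = E(K, 7) = 5; 5 ⊕ 5 = 0.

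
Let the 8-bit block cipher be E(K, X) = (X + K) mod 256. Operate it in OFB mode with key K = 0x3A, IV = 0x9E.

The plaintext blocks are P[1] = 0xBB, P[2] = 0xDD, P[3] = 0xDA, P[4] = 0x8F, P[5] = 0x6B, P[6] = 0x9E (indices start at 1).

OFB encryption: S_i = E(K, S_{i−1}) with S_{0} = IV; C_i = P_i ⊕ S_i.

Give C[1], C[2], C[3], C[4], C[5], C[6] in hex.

C[1]: S = E(K, 0x9E) = 0xD8; 0xBB ⊕ 0xD8 = 0x63.
C[2]: S = E(K, 0xD8) = 0x12; 0xDD ⊕ 0x12 = 0xCF.
C[3]: S = E(K, 0x12) = 0x4C; 0xDA ⊕ 0x4C = 0x96.
C[4]: S = E(K, 0x4C) = 0x86; 0x8F ⊕ 0x86 = 0x09.
C[5]: S = E(K, 0x86) = 0xC0; 0x6B ⊕ 0xC0 = 0xAB.
C[6]: S = E(K, 0xC0) = 0xFA; 0x9E ⊕ 0xFA = 0x64.

C[1] = 0x63, C[2] = 0xCF, C[3] = 0x96, C[4] = 0x09, C[5] = 0xAB, C[6] = 0x64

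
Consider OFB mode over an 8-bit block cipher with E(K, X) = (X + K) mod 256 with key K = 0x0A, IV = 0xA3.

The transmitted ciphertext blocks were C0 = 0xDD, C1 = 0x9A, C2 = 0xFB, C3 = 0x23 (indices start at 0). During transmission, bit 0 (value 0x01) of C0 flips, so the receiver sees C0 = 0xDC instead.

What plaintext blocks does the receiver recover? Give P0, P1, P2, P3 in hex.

P0 = 0x71, P1 = 0x2D, P2 = 0x3A, P3 = 0xE8

OFB decryption: S_i = E(K, S_{i−1}) with S_{−1} = IV; P_i = C_i ⊕ S_i.
Only C0 changed, to 0xDC. In OFB, a change in C_i flips the same bit in P_i only; the keystream is unaffected. Decrypting the received ciphertext:
P0: S = E(K, 0xA3) = 0xAD; 0xDC ⊕ 0xAD = 0x71.
P1: S = E(K, 0xAD) = 0xB7; 0x9A ⊕ 0xB7 = 0x2D.
P2: S = E(K, 0xB7) = 0xC1; 0xFB ⊕ 0xC1 = 0x3A.
P3: S = E(K, 0xC1) = 0xCB; 0x23 ⊕ 0xCB = 0xE8.
Blocks that differ from the original plaintext: P0.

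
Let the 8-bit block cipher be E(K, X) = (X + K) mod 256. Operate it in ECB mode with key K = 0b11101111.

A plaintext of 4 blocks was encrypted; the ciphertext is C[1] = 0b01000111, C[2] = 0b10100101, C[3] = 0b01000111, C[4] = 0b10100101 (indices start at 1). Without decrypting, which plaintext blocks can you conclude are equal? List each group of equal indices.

P[1] = P[3]; P[2] = P[4]

ECB encrypts each block independently with the same key, so equal ciphertext blocks imply equal plaintext blocks.
C[1] = C[3] = 0b01000111, so P[1] = P[3].
C[2] = C[4] = 0b10100101, so P[2] = P[4].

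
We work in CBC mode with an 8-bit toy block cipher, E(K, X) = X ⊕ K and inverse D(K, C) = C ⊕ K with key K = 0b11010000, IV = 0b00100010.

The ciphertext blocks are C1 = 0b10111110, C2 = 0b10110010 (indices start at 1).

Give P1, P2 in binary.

CBC decryption: P_i = D(K, C_i) ⊕ C_{i−1}, with C_{0} = IV.
P1: D(K, 0b10111110) = 0b01101110; 0b01101110 ⊕ 0b00100010 = 0b01001100.
P2: D(K, 0b10110010) = 0b01100010; 0b01100010 ⊕ 0b10111110 = 0b11011100.

P1 = 0b01001100, P2 = 0b11011100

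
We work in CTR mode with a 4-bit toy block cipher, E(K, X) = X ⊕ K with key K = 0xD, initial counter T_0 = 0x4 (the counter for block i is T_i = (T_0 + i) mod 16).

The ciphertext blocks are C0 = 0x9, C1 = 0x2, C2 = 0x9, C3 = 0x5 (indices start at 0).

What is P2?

CTR decryption: S_i = E(K, T_i) where T_i is the counter for block i; P_i = C_i ⊕ S_i.
P2: T = 0x6, S = E(K, T) = 0xB; 0x9 ⊕ 0xB = 0x2.

P2 = 0x2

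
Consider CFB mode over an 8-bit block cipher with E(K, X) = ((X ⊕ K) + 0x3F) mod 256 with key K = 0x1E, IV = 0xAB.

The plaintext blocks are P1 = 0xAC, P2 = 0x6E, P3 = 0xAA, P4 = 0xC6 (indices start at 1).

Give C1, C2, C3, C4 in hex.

CFB encryption: C_i = P_i ⊕ E(K, C_{i−1}), with C_{0} = IV.
C1: E(K, 0xAB) = 0xF4; 0xAC ⊕ 0xF4 = 0x58.
C2: E(K, 0x58) = 0x85; 0x6E ⊕ 0x85 = 0xEB.
C3: E(K, 0xEB) = 0x34; 0xAA ⊕ 0x34 = 0x9E.
C4: E(K, 0x9E) = 0xBF; 0xC6 ⊕ 0xBF = 0x79.

C1 = 0x58, C2 = 0xEB, C3 = 0x9E, C4 = 0x79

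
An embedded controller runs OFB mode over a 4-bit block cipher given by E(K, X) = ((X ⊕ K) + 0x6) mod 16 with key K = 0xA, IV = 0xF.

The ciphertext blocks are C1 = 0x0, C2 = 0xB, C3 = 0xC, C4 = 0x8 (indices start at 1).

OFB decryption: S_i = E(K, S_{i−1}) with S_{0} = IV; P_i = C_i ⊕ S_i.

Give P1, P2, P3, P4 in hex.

P1 = 0xB, P2 = 0xC, P3 = 0xF, P4 = 0x7

P1: S = E(K, 0xF) = 0xB; 0x0 ⊕ 0xB = 0xB.
P2: S = E(K, 0xB) = 0x7; 0xB ⊕ 0x7 = 0xC.
P3: S = E(K, 0x7) = 0x3; 0xC ⊕ 0x3 = 0xF.
P4: S = E(K, 0x3) = 0xF; 0x8 ⊕ 0xF = 0x7.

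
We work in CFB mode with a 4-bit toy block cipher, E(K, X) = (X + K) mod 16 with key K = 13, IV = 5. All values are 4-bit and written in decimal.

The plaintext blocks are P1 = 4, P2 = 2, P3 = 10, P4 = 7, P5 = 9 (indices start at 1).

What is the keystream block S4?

CFB encryption: C_i = P_i ⊕ E(K, C_{i−1}), with C_{0} = IV.
C1: E(K, 5) = 2; 4 ⊕ 2 = 6.
C2: E(K, 6) = 3; 2 ⊕ 3 = 1.
C3: E(K, 1) = 14; 10 ⊕ 14 = 4.
C4: E(K, 4) = 1; 7 ⊕ 1 = 6.
So S4 = 1.

1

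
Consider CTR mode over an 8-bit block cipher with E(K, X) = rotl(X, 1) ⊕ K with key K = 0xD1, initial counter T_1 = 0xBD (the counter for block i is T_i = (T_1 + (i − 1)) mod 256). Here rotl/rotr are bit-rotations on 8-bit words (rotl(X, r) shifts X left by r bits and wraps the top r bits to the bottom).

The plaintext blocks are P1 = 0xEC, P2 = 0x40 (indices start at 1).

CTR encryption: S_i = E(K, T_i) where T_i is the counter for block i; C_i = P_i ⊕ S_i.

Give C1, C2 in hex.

C1: T = 0xBD, S = E(K, T) = 0xAA; 0xEC ⊕ 0xAA = 0x46.
C2: T = 0xBE, S = E(K, T) = 0xAC; 0x40 ⊕ 0xAC = 0xEC.

C1 = 0x46, C2 = 0xEC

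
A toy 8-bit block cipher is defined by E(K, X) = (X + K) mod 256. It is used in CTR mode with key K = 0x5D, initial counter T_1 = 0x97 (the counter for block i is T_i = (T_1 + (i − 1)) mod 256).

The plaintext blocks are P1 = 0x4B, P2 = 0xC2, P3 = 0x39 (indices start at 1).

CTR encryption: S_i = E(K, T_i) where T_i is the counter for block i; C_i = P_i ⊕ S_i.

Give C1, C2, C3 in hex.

C1 = 0xBF, C2 = 0x37, C3 = 0xCF

C1: T = 0x97, S = E(K, T) = 0xF4; 0x4B ⊕ 0xF4 = 0xBF.
C2: T = 0x98, S = E(K, T) = 0xF5; 0xC2 ⊕ 0xF5 = 0x37.
C3: T = 0x99, S = E(K, T) = 0xF6; 0x39 ⊕ 0xF6 = 0xCF.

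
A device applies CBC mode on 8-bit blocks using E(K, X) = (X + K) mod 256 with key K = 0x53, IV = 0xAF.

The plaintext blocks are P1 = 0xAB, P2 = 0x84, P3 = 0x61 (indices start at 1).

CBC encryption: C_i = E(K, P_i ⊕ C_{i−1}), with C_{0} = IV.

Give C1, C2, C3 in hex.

C1 = 0x57, C2 = 0x26, C3 = 0x9A

C1: P1 ⊕ 0xAF = 0x04; E(K, 0x04) = 0x57.
C2: P2 ⊕ 0x57 = 0xD3; E(K, 0xD3) = 0x26.
C3: P3 ⊕ 0x26 = 0x47; E(K, 0x47) = 0x9A.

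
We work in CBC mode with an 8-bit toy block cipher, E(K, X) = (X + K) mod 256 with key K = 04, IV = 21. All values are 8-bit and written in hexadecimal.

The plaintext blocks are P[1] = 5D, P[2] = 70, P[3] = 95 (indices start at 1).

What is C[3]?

CBC encryption: C_i = E(K, P_i ⊕ C_{i−1}), with C_{0} = IV.
C[1]: P[1] ⊕ 21 = 7C; E(K, 7C) = 80.
C[2]: P[2] ⊕ 80 = F0; E(K, F0) = F4.
C[3]: P[3] ⊕ F4 = 61; E(K, 61) = 65.

C[3] = 65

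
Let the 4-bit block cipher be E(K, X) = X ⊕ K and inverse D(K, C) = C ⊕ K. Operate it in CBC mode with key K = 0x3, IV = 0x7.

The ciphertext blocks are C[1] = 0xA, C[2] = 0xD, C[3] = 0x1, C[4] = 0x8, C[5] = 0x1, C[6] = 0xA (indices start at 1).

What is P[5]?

P[5] = 0xA

CBC decryption: P_i = D(K, C_i) ⊕ C_{i−1}, with C_{0} = IV.
P[5]: D(K, 0x1) = 0x2; 0x2 ⊕ 0x8 = 0xA.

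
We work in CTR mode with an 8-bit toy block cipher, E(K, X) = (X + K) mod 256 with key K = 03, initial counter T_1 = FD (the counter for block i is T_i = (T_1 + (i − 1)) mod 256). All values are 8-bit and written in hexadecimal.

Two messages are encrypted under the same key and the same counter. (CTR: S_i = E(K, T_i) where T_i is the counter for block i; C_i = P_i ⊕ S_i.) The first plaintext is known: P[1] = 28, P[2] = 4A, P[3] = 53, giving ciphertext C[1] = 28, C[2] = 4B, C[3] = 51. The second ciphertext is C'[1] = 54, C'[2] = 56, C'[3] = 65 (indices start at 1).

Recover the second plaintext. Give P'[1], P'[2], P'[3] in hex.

In CTR with a reused counter, both messages share the same keystream S_i, so C_i ⊕ C'_i = P_i ⊕ P'_i and thus P'_i = P_i ⊕ C_i ⊕ C'_i.
P'[1]: 28 ⊕ 28 ⊕ 54 = 54.
P'[2]: 4A ⊕ 4B ⊕ 56 = 57.
P'[3]: 53 ⊕ 51 ⊕ 65 = 67.

P'[1] = 54, P'[2] = 57, P'[3] = 67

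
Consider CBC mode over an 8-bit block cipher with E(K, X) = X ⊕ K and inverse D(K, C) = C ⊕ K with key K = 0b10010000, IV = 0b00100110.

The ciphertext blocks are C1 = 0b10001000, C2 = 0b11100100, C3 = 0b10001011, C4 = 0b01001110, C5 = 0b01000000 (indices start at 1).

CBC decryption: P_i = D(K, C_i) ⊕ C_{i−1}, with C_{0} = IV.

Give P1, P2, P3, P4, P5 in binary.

P1 = 0b00111110, P2 = 0b11111100, P3 = 0b11111111, P4 = 0b01010101, P5 = 0b10011110

P1: D(K, 0b10001000) = 0b00011000; 0b00011000 ⊕ 0b00100110 = 0b00111110.
P2: D(K, 0b11100100) = 0b01110100; 0b01110100 ⊕ 0b10001000 = 0b11111100.
P3: D(K, 0b10001011) = 0b00011011; 0b00011011 ⊕ 0b11100100 = 0b11111111.
P4: D(K, 0b01001110) = 0b11011110; 0b11011110 ⊕ 0b10001011 = 0b01010101.
P5: D(K, 0b01000000) = 0b11010000; 0b11010000 ⊕ 0b01001110 = 0b10011110.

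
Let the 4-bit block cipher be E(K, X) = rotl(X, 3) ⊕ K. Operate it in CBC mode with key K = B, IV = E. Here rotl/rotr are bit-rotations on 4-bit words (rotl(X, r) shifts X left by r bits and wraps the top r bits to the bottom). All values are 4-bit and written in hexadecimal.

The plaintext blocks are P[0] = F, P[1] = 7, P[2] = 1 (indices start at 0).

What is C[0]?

CBC encryption: C_i = E(K, P_i ⊕ C_{i−1}), with C_{−1} = IV.
C[0]: P[0] ⊕ E = 1; E(K, 1) = 3.

C[0] = 3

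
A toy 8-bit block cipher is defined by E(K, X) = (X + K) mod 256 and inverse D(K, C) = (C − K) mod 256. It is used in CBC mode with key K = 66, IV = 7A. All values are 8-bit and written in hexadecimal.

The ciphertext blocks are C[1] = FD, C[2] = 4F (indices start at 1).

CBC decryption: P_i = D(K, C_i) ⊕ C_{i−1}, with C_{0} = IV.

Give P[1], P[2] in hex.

P[1]: D(K, FD) = 97; 97 ⊕ 7A = ED.
P[2]: D(K, 4F) = E9; E9 ⊕ FD = 14.

P[1] = ED, P[2] = 14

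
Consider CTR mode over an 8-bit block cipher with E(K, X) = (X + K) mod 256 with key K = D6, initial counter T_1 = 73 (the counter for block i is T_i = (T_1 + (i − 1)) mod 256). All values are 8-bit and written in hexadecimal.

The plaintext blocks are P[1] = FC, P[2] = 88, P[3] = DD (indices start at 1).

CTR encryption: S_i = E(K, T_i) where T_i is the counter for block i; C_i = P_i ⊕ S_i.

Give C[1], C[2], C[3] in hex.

C[1]: T = 73, S = E(K, T) = 49; FC ⊕ 49 = B5.
C[2]: T = 74, S = E(K, T) = 4A; 88 ⊕ 4A = C2.
C[3]: T = 75, S = E(K, T) = 4B; DD ⊕ 4B = 96.

C[1] = B5, C[2] = C2, C[3] = 96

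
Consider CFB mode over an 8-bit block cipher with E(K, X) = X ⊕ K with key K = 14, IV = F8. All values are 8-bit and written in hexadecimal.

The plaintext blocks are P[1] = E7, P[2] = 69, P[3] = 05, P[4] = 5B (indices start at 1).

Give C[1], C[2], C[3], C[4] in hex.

C[1] = 0B, C[2] = 76, C[3] = 67, C[4] = 28

CFB encryption: C_i = P_i ⊕ E(K, C_{i−1}), with C_{0} = IV.
C[1]: E(K, F8) = EC; E7 ⊕ EC = 0B.
C[2]: E(K, 0B) = 1F; 69 ⊕ 1F = 76.
C[3]: E(K, 76) = 62; 05 ⊕ 62 = 67.
C[4]: E(K, 67) = 73; 5B ⊕ 73 = 28.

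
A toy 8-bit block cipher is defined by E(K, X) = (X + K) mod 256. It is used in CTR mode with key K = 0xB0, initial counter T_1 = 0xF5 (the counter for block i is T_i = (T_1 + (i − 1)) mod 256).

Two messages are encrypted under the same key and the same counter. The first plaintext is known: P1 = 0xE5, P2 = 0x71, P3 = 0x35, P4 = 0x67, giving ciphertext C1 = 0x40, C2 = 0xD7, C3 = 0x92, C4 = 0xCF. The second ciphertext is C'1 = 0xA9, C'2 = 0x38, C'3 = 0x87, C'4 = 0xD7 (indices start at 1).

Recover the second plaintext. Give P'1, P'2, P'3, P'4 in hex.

P'1 = 0x0C, P'2 = 0x9E, P'3 = 0x20, P'4 = 0x7F

In CTR with a reused counter, both messages share the same keystream S_i, so C_i ⊕ C'_i = P_i ⊕ P'_i and thus P'_i = P_i ⊕ C_i ⊕ C'_i.
P'1: 0xE5 ⊕ 0x40 ⊕ 0xA9 = 0x0C.
P'2: 0x71 ⊕ 0xD7 ⊕ 0x38 = 0x9E.
P'3: 0x35 ⊕ 0x92 ⊕ 0x87 = 0x20.
P'4: 0x67 ⊕ 0xCF ⊕ 0xD7 = 0x7F.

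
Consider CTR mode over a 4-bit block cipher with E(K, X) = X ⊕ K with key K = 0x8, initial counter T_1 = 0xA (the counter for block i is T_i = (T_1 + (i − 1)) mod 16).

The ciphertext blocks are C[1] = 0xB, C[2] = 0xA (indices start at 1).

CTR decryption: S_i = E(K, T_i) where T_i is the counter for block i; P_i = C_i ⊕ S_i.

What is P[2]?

P[2] = 0x9

P[2]: T = 0xB, S = E(K, T) = 0x3; 0xA ⊕ 0x3 = 0x9.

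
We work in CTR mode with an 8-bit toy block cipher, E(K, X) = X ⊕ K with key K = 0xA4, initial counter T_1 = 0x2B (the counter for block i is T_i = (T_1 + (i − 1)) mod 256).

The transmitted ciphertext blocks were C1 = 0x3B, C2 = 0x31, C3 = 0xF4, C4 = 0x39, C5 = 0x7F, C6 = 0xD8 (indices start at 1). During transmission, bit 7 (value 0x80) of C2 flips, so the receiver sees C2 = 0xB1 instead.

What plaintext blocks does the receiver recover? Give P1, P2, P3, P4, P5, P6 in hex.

P1 = 0xB4, P2 = 0x39, P3 = 0x7D, P4 = 0xB3, P5 = 0xF4, P6 = 0x4C

CTR decryption: S_i = E(K, T_i) where T_i is the counter for block i; P_i = C_i ⊕ S_i.
Only C2 changed, to 0xB1. In CTR, a change in C_i flips the same bit in P_i only; the keystream is unaffected. Decrypting the received ciphertext:
P1: T = 0x2B, S = E(K, T) = 0x8F; 0x3B ⊕ 0x8F = 0xB4.
P2: T = 0x2C, S = E(K, T) = 0x88; 0xB1 ⊕ 0x88 = 0x39.
P3: T = 0x2D, S = E(K, T) = 0x89; 0xF4 ⊕ 0x89 = 0x7D.
P4: T = 0x2E, S = E(K, T) = 0x8A; 0x39 ⊕ 0x8A = 0xB3.
P5: T = 0x2F, S = E(K, T) = 0x8B; 0x7F ⊕ 0x8B = 0xF4.
P6: T = 0x30, S = E(K, T) = 0x94; 0xD8 ⊕ 0x94 = 0x4C.
Blocks that differ from the original plaintext: P2.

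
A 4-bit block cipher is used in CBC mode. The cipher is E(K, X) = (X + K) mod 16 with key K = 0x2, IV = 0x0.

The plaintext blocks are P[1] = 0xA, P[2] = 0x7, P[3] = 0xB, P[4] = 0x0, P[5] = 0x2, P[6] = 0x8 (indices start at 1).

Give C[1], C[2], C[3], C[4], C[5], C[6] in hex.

C[1] = 0xC, C[2] = 0xD, C[3] = 0x8, C[4] = 0xA, C[5] = 0xA, C[6] = 0x4

CBC encryption: C_i = E(K, P_i ⊕ C_{i−1}), with C_{0} = IV.
C[1]: P[1] ⊕ 0x0 = 0xA; E(K, 0xA) = 0xC.
C[2]: P[2] ⊕ 0xC = 0xB; E(K, 0xB) = 0xD.
C[3]: P[3] ⊕ 0xD = 0x6; E(K, 0x6) = 0x8.
C[4]: P[4] ⊕ 0x8 = 0x8; E(K, 0x8) = 0xA.
C[5]: P[5] ⊕ 0xA = 0x8; E(K, 0x8) = 0xA.
C[6]: P[6] ⊕ 0xA = 0x2; E(K, 0x2) = 0x4.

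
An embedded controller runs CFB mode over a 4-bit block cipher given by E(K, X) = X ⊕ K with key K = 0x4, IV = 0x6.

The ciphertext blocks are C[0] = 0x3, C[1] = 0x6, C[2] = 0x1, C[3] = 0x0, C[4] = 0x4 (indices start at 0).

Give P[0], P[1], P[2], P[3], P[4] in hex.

P[0] = 0x1, P[1] = 0x1, P[2] = 0x3, P[3] = 0x5, P[4] = 0x0

CFB decryption: P_i = C_i ⊕ E(K, C_{i−1}), with C_{−1} = IV.
P[0]: E(K, 0x6) = 0x2; 0x3 ⊕ 0x2 = 0x1.
P[1]: E(K, 0x3) = 0x7; 0x6 ⊕ 0x7 = 0x1.
P[2]: E(K, 0x6) = 0x2; 0x1 ⊕ 0x2 = 0x3.
P[3]: E(K, 0x1) = 0x5; 0x0 ⊕ 0x5 = 0x5.
P[4]: E(K, 0x0) = 0x4; 0x4 ⊕ 0x4 = 0x0.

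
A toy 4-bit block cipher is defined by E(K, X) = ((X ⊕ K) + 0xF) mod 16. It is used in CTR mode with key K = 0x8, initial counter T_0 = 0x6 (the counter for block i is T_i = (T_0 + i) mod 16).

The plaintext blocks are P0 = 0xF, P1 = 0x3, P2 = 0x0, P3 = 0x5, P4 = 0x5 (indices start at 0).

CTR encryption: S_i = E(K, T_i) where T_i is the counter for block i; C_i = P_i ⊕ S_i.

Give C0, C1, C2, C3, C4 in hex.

C0 = 0x2, C1 = 0xD, C2 = 0xF, C3 = 0x5, C4 = 0x4

C0: T = 0x6, S = E(K, T) = 0xD; 0xF ⊕ 0xD = 0x2.
C1: T = 0x7, S = E(K, T) = 0xE; 0x3 ⊕ 0xE = 0xD.
C2: T = 0x8, S = E(K, T) = 0xF; 0x0 ⊕ 0xF = 0xF.
C3: T = 0x9, S = E(K, T) = 0x0; 0x5 ⊕ 0x0 = 0x5.
C4: T = 0xA, S = E(K, T) = 0x1; 0x5 ⊕ 0x1 = 0x4.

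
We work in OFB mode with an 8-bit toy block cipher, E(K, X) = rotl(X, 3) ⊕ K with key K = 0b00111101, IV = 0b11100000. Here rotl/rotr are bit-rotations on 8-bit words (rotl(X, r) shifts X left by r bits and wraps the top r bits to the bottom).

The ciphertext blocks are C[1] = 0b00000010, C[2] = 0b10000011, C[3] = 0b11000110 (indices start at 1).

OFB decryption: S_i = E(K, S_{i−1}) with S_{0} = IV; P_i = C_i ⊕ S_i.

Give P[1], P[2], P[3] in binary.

P[1]: S = E(K, 0b11100000) = 0b00111010; 0b00000010 ⊕ 0b00111010 = 0b00111000.
P[2]: S = E(K, 0b00111010) = 0b11101100; 0b10000011 ⊕ 0b11101100 = 0b01101111.
P[3]: S = E(K, 0b11101100) = 0b01011010; 0b11000110 ⊕ 0b01011010 = 0b10011100.

P[1] = 0b00111000, P[2] = 0b01101111, P[3] = 0b10011100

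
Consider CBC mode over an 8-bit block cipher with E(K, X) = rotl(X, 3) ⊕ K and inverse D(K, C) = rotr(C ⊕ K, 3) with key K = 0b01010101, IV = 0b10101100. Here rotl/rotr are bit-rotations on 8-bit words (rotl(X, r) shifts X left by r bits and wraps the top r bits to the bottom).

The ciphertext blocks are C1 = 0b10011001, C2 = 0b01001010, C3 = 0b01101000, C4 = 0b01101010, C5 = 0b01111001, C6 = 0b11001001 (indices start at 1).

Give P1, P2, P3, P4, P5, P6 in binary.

P1 = 0b00110101, P2 = 0b01111010, P3 = 0b11101101, P4 = 0b10001111, P5 = 0b11101111, P6 = 0b11101010

CBC decryption: P_i = D(K, C_i) ⊕ C_{i−1}, with C_{0} = IV.
P1: D(K, 0b10011001) = 0b10011001; 0b10011001 ⊕ 0b10101100 = 0b00110101.
P2: D(K, 0b01001010) = 0b11100011; 0b11100011 ⊕ 0b10011001 = 0b01111010.
P3: D(K, 0b01101000) = 0b10100111; 0b10100111 ⊕ 0b01001010 = 0b11101101.
P4: D(K, 0b01101010) = 0b11100111; 0b11100111 ⊕ 0b01101000 = 0b10001111.
P5: D(K, 0b01111001) = 0b10000101; 0b10000101 ⊕ 0b01101010 = 0b11101111.
P6: D(K, 0b11001001) = 0b10010011; 0b10010011 ⊕ 0b01111001 = 0b11101010.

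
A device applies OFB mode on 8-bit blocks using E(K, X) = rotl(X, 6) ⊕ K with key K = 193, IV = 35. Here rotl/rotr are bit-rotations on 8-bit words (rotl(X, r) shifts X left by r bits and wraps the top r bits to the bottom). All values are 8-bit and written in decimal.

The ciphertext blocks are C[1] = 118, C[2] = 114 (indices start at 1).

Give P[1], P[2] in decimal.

OFB decryption: S_i = E(K, S_{i−1}) with S_{0} = IV; P_i = C_i ⊕ S_i.
P[1]: S = E(K, 35) = 9; 118 ⊕ 9 = 127.
P[2]: S = E(K, 9) = 131; 114 ⊕ 131 = 241.

P[1] = 127, P[2] = 241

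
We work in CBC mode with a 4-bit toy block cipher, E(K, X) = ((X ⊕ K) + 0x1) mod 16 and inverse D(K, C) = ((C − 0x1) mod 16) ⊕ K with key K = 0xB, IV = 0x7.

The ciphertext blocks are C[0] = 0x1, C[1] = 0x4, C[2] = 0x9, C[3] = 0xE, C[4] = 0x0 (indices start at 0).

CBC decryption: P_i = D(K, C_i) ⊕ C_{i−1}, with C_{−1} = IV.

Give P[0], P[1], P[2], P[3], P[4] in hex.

P[0] = 0xC, P[1] = 0x9, P[2] = 0x7, P[3] = 0xF, P[4] = 0xA

P[0]: D(K, 0x1) = 0xB; 0xB ⊕ 0x7 = 0xC.
P[1]: D(K, 0x4) = 0x8; 0x8 ⊕ 0x1 = 0x9.
P[2]: D(K, 0x9) = 0x3; 0x3 ⊕ 0x4 = 0x7.
P[3]: D(K, 0xE) = 0x6; 0x6 ⊕ 0x9 = 0xF.
P[4]: D(K, 0x0) = 0x4; 0x4 ⊕ 0xE = 0xA.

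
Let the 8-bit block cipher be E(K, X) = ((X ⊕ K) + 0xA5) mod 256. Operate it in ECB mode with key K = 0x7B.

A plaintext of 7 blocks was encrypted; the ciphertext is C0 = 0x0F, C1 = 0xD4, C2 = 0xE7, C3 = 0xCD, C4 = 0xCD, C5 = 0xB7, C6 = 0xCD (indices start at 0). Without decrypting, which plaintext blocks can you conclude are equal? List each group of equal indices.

ECB encrypts each block independently with the same key, so equal ciphertext blocks imply equal plaintext blocks.
C3 = C4 = C6 = 0xCD, so P3 = P4 = P6.

P3 = P4 = P6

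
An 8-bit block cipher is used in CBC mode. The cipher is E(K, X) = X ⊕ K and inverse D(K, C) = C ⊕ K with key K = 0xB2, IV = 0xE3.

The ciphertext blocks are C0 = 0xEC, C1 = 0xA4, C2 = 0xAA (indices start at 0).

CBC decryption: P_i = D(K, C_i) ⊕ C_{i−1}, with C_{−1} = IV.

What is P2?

P2: D(K, 0xAA) = 0x18; 0x18 ⊕ 0xA4 = 0xBC.

P2 = 0xBC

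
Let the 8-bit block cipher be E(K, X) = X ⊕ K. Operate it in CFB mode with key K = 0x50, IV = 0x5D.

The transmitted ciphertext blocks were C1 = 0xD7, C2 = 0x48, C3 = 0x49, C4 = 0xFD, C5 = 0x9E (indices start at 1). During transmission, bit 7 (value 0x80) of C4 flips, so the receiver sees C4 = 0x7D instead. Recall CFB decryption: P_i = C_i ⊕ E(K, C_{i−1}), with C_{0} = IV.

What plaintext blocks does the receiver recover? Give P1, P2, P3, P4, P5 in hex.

P1 = 0xDA, P2 = 0xCF, P3 = 0x51, P4 = 0x64, P5 = 0xB3

Only C4 changed, to 0x7D. In CFB, a change in C_i flips the same bit in P_i and garbles P_{i+1}. Decrypting the received ciphertext:
P1: E(K, 0x5D) = 0x0D; 0xD7 ⊕ 0x0D = 0xDA.
P2: E(K, 0xD7) = 0x87; 0x48 ⊕ 0x87 = 0xCF.
P3: E(K, 0x48) = 0x18; 0x49 ⊕ 0x18 = 0x51.
P4: E(K, 0x49) = 0x19; 0x7D ⊕ 0x19 = 0x64.
P5: E(K, 0x7D) = 0x2D; 0x9E ⊕ 0x2D = 0xB3.
Blocks that differ from the original plaintext: P4, P5.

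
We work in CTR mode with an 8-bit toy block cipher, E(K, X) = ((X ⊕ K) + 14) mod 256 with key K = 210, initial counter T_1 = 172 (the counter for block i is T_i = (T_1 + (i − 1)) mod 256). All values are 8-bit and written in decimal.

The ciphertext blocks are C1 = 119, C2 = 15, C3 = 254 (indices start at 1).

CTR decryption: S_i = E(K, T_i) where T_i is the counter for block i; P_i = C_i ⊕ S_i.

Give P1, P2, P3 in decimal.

P1: T = 172, S = E(K, T) = 140; 119 ⊕ 140 = 251.
P2: T = 173, S = E(K, T) = 141; 15 ⊕ 141 = 130.
P3: T = 174, S = E(K, T) = 138; 254 ⊕ 138 = 116.

P1 = 251, P2 = 130, P3 = 116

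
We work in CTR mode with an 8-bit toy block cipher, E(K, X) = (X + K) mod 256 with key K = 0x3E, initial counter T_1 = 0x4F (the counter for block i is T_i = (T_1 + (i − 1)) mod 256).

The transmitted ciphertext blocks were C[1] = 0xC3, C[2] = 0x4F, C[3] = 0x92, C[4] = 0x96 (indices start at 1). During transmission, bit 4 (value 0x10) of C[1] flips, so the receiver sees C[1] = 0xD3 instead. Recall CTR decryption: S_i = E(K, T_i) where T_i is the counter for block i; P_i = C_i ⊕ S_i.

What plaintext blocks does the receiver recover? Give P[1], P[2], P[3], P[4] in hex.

Only C[1] changed, to 0xD3. In CTR, a change in C_i flips the same bit in P_i only; the keystream is unaffected. Decrypting the received ciphertext:
P[1]: T = 0x4F, S = E(K, T) = 0x8D; 0xD3 ⊕ 0x8D = 0x5E.
P[2]: T = 0x50, S = E(K, T) = 0x8E; 0x4F ⊕ 0x8E = 0xC1.
P[3]: T = 0x51, S = E(K, T) = 0x8F; 0x92 ⊕ 0x8F = 0x1D.
P[4]: T = 0x52, S = E(K, T) = 0x90; 0x96 ⊕ 0x90 = 0x06.
Blocks that differ from the original plaintext: P[1].

P[1] = 0x5E, P[2] = 0xC1, P[3] = 0x1D, P[4] = 0x06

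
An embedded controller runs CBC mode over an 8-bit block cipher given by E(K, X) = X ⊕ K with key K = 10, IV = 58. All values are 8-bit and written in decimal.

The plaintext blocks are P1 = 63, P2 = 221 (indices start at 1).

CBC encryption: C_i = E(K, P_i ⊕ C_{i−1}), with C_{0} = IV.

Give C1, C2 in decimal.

C1: P1 ⊕ 58 = 5; E(K, 5) = 15.
C2: P2 ⊕ 15 = 210; E(K, 210) = 216.

C1 = 15, C2 = 216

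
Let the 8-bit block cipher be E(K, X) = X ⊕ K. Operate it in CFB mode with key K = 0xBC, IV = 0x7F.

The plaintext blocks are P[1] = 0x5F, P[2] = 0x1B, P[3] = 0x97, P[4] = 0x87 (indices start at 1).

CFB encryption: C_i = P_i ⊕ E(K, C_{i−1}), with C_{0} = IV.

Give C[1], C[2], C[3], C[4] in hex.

C[1]: E(K, 0x7F) = 0xC3; 0x5F ⊕ 0xC3 = 0x9C.
C[2]: E(K, 0x9C) = 0x20; 0x1B ⊕ 0x20 = 0x3B.
C[3]: E(K, 0x3B) = 0x87; 0x97 ⊕ 0x87 = 0x10.
C[4]: E(K, 0x10) = 0xAC; 0x87 ⊕ 0xAC = 0x2B.

C[1] = 0x9C, C[2] = 0x3B, C[3] = 0x10, C[4] = 0x2B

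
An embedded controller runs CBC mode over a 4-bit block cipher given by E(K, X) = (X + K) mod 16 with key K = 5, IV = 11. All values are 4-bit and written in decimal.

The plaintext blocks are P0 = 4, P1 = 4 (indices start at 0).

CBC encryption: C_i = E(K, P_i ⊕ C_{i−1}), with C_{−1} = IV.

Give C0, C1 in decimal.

C0: P0 ⊕ 11 = 15; E(K, 15) = 4.
C1: P1 ⊕ 4 = 0; E(K, 0) = 5.

C0 = 4, C1 = 5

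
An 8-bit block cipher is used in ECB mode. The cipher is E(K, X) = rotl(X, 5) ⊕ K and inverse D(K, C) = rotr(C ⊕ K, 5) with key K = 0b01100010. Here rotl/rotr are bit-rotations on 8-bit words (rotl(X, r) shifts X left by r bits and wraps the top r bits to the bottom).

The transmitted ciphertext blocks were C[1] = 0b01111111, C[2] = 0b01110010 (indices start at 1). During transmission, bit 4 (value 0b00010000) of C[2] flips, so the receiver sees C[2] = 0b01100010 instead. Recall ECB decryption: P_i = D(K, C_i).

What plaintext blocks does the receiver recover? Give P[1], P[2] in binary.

P[1] = 0b11101000, P[2] = 0b00000000

Only C[2] changed, to 0b01100010. In ECB, a change in C_i affects only P_i. Decrypting the received ciphertext:
P[1]: D(K, 0b01111111) = 0b11101000.
P[2]: D(K, 0b01100010) = 0b00000000.
Blocks that differ from the original plaintext: P[2].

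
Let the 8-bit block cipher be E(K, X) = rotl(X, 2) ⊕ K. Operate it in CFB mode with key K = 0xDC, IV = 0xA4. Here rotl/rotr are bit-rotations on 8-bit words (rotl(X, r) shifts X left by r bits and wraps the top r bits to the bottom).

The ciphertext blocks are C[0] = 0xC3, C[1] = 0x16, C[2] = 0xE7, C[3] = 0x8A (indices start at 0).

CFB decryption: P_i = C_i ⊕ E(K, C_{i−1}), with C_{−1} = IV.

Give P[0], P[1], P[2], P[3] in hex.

P[0] = 0x8D, P[1] = 0xC5, P[2] = 0x63, P[3] = 0xC9

P[0]: E(K, 0xA4) = 0x4E; 0xC3 ⊕ 0x4E = 0x8D.
P[1]: E(K, 0xC3) = 0xD3; 0x16 ⊕ 0xD3 = 0xC5.
P[2]: E(K, 0x16) = 0x84; 0xE7 ⊕ 0x84 = 0x63.
P[3]: E(K, 0xE7) = 0x43; 0x8A ⊕ 0x43 = 0xC9.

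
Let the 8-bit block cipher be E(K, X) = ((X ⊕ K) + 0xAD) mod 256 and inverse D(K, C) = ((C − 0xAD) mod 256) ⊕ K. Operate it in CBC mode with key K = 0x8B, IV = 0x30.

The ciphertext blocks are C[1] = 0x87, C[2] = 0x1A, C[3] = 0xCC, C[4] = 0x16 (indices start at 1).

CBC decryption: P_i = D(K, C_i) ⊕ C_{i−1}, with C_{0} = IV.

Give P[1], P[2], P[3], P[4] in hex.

P[1] = 0x61, P[2] = 0x61, P[3] = 0x8E, P[4] = 0x2E

P[1]: D(K, 0x87) = 0x51; 0x51 ⊕ 0x30 = 0x61.
P[2]: D(K, 0x1A) = 0xE6; 0xE6 ⊕ 0x87 = 0x61.
P[3]: D(K, 0xCC) = 0x94; 0x94 ⊕ 0x1A = 0x8E.
P[4]: D(K, 0x16) = 0xE2; 0xE2 ⊕ 0xCC = 0x2E.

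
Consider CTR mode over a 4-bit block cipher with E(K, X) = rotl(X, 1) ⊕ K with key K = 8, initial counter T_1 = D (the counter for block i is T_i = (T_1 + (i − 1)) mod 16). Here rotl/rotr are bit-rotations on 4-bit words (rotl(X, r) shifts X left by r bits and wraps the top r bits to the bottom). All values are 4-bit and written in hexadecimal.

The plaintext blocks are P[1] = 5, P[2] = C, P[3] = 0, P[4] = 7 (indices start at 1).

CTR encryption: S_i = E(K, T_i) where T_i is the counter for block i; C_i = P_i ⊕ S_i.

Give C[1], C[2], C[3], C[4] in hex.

C[1] = 6, C[2] = 9, C[3] = 7, C[4] = F

C[1]: T = D, S = E(K, T) = 3; 5 ⊕ 3 = 6.
C[2]: T = E, S = E(K, T) = 5; C ⊕ 5 = 9.
C[3]: T = F, S = E(K, T) = 7; 0 ⊕ 7 = 7.
C[4]: T = 0, S = E(K, T) = 8; 7 ⊕ 8 = F.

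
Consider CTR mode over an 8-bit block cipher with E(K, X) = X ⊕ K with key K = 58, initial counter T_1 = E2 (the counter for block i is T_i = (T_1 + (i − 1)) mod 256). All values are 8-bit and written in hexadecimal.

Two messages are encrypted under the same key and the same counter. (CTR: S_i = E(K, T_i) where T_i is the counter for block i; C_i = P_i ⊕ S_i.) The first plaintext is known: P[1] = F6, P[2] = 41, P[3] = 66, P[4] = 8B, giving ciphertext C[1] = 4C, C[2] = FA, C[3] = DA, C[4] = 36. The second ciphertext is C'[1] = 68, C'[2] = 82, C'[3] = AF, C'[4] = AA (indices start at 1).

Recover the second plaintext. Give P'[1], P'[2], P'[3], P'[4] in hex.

In CTR with a reused counter, both messages share the same keystream S_i, so C_i ⊕ C'_i = P_i ⊕ P'_i and thus P'_i = P_i ⊕ C_i ⊕ C'_i.
P'[1]: F6 ⊕ 4C ⊕ 68 = D2.
P'[2]: 41 ⊕ FA ⊕ 82 = 39.
P'[3]: 66 ⊕ DA ⊕ AF = 13.
P'[4]: 8B ⊕ 36 ⊕ AA = 17.

P'[1] = D2, P'[2] = 39, P'[3] = 13, P'[4] = 17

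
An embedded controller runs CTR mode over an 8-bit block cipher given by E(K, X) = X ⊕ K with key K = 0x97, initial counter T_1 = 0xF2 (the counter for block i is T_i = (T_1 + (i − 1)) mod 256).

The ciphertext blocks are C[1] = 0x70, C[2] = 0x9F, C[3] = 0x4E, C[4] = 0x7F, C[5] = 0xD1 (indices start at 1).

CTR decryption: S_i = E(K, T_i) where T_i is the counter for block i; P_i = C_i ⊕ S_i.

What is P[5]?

P[5] = 0xB0

P[5]: T = 0xF6, S = E(K, T) = 0x61; 0xD1 ⊕ 0x61 = 0xB0.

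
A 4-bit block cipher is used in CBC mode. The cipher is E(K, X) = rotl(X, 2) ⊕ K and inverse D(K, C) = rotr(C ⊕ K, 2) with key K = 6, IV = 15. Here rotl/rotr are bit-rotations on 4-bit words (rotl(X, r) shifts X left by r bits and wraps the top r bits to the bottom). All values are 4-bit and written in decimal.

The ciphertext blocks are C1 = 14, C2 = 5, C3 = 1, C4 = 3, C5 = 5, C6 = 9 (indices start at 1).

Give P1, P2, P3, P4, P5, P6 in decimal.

CBC decryption: P_i = D(K, C_i) ⊕ C_{i−1}, with C_{0} = IV.
P1: D(K, 14) = 2; 2 ⊕ 15 = 13.
P2: D(K, 5) = 12; 12 ⊕ 14 = 2.
P3: D(K, 1) = 13; 13 ⊕ 5 = 8.
P4: D(K, 3) = 5; 5 ⊕ 1 = 4.
P5: D(K, 5) = 12; 12 ⊕ 3 = 15.
P6: D(K, 9) = 15; 15 ⊕ 5 = 10.

P1 = 13, P2 = 2, P3 = 8, P4 = 4, P5 = 15, P6 = 10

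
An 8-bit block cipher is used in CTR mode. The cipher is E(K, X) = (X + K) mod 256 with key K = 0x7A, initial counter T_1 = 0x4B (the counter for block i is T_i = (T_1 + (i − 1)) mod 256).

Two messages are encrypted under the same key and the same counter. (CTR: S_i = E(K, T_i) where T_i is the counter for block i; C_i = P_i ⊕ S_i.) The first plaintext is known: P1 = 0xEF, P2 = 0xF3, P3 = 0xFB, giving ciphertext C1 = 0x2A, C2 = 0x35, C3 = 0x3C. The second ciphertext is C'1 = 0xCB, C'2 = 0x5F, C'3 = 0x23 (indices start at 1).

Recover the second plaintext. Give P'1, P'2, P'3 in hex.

P'1 = 0x0E, P'2 = 0x99, P'3 = 0xE4

In CTR with a reused counter, both messages share the same keystream S_i, so C_i ⊕ C'_i = P_i ⊕ P'_i and thus P'_i = P_i ⊕ C_i ⊕ C'_i.
P'1: 0xEF ⊕ 0x2A ⊕ 0xCB = 0x0E.
P'2: 0xF3 ⊕ 0x35 ⊕ 0x5F = 0x99.
P'3: 0xFB ⊕ 0x3C ⊕ 0x23 = 0xE4.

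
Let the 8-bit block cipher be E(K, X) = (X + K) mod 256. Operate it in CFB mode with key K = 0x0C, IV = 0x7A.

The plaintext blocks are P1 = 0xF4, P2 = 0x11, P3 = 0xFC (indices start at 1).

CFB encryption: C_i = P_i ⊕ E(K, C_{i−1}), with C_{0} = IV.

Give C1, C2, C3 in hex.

C1: E(K, 0x7A) = 0x86; 0xF4 ⊕ 0x86 = 0x72.
C2: E(K, 0x72) = 0x7E; 0x11 ⊕ 0x7E = 0x6F.
C3: E(K, 0x6F) = 0x7B; 0xFC ⊕ 0x7B = 0x87.

C1 = 0x72, C2 = 0x6F, C3 = 0x87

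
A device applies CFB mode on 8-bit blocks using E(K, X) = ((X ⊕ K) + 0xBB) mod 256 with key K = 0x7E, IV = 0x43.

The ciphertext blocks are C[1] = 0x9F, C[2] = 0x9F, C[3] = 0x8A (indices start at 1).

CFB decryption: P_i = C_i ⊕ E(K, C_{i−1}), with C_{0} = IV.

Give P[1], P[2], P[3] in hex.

P[1]: E(K, 0x43) = 0xF8; 0x9F ⊕ 0xF8 = 0x67.
P[2]: E(K, 0x9F) = 0x9C; 0x9F ⊕ 0x9C = 0x03.
P[3]: E(K, 0x9F) = 0x9C; 0x8A ⊕ 0x9C = 0x16.

P[1] = 0x67, P[2] = 0x03, P[3] = 0x16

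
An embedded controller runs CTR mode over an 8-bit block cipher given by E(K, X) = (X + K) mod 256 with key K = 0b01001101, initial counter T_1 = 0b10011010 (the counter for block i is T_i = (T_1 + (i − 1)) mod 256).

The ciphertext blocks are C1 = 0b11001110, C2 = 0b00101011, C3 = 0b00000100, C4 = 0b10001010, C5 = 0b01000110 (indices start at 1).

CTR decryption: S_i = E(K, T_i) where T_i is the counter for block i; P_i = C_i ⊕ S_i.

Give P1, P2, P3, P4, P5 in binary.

P1: T = 0b10011010, S = E(K, T) = 0b11100111; 0b11001110 ⊕ 0b11100111 = 0b00101001.
P2: T = 0b10011011, S = E(K, T) = 0b11101000; 0b00101011 ⊕ 0b11101000 = 0b11000011.
P3: T = 0b10011100, S = E(K, T) = 0b11101001; 0b00000100 ⊕ 0b11101001 = 0b11101101.
P4: T = 0b10011101, S = E(K, T) = 0b11101010; 0b10001010 ⊕ 0b11101010 = 0b01100000.
P5: T = 0b10011110, S = E(K, T) = 0b11101011; 0b01000110 ⊕ 0b11101011 = 0b10101101.

P1 = 0b00101001, P2 = 0b11000011, P3 = 0b11101101, P4 = 0b01100000, P5 = 0b10101101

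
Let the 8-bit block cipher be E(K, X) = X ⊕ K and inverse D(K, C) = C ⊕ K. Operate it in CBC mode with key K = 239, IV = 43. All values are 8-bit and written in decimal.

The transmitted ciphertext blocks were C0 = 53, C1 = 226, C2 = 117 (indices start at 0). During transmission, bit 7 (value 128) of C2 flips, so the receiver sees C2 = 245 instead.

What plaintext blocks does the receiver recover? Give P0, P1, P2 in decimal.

P0 = 241, P1 = 56, P2 = 248

CBC decryption: P_i = D(K, C_i) ⊕ C_{i−1}, with C_{−1} = IV.
Only C2 changed, to 245. In CBC, a change in C_i garbles P_i and flips the same bit in P_{i+1}. Decrypting the received ciphertext:
P0: D(K, 53) = 218; 218 ⊕ 43 = 241.
P1: D(K, 226) = 13; 13 ⊕ 53 = 56.
P2: D(K, 245) = 26; 26 ⊕ 226 = 248.
Blocks that differ from the original plaintext: P2.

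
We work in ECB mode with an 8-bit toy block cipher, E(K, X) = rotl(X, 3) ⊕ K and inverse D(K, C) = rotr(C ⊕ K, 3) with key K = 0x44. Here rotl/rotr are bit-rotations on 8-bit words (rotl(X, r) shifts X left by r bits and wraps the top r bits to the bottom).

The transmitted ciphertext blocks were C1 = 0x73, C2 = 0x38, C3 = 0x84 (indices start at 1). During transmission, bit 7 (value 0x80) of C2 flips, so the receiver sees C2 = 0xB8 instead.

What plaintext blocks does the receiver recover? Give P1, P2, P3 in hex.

P1 = 0xE6, P2 = 0x9F, P3 = 0x18

ECB decryption: P_i = D(K, C_i).
Only C2 changed, to 0xB8. In ECB, a change in C_i affects only P_i. Decrypting the received ciphertext:
P1: D(K, 0x73) = 0xE6.
P2: D(K, 0xB8) = 0x9F.
P3: D(K, 0x84) = 0x18.
Blocks that differ from the original plaintext: P2.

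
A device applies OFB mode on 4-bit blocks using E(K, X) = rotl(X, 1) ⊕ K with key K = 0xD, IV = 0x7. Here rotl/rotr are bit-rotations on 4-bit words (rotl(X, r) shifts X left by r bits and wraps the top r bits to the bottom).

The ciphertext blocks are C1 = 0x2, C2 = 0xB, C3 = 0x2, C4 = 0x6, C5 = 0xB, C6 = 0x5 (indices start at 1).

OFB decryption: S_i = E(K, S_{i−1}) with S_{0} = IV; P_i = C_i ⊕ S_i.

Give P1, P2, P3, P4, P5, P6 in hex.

P1: S = E(K, 0x7) = 0x3; 0x2 ⊕ 0x3 = 0x1.
P2: S = E(K, 0x3) = 0xB; 0xB ⊕ 0xB = 0x0.
P3: S = E(K, 0xB) = 0xA; 0x2 ⊕ 0xA = 0x8.
P4: S = E(K, 0xA) = 0x8; 0x6 ⊕ 0x8 = 0xE.
P5: S = E(K, 0x8) = 0xC; 0xB ⊕ 0xC = 0x7.
P6: S = E(K, 0xC) = 0x4; 0x5 ⊕ 0x4 = 0x1.

P1 = 0x1, P2 = 0x0, P3 = 0x8, P4 = 0xE, P5 = 0x7, P6 = 0x1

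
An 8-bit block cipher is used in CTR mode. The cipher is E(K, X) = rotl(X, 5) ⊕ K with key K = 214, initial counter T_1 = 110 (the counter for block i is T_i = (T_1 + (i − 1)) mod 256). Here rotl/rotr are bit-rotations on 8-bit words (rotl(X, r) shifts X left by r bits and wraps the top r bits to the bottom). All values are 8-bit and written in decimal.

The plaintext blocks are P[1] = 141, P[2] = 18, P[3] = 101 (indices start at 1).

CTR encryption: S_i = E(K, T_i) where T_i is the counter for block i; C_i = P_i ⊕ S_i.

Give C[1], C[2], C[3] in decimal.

C[1] = 150, C[2] = 41, C[3] = 189

C[1]: T = 110, S = E(K, T) = 27; 141 ⊕ 27 = 150.
C[2]: T = 111, S = E(K, T) = 59; 18 ⊕ 59 = 41.
C[3]: T = 112, S = E(K, T) = 216; 101 ⊕ 216 = 189.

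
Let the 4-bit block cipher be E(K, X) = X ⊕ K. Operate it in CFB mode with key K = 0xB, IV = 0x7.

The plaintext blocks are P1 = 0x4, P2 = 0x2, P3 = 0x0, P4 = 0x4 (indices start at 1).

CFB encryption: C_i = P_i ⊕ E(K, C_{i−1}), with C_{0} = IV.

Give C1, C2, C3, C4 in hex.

C1: E(K, 0x7) = 0xC; 0x4 ⊕ 0xC = 0x8.
C2: E(K, 0x8) = 0x3; 0x2 ⊕ 0x3 = 0x1.
C3: E(K, 0x1) = 0xA; 0x0 ⊕ 0xA = 0xA.
C4: E(K, 0xA) = 0x1; 0x4 ⊕ 0x1 = 0x5.

C1 = 0x8, C2 = 0x1, C3 = 0xA, C4 = 0x5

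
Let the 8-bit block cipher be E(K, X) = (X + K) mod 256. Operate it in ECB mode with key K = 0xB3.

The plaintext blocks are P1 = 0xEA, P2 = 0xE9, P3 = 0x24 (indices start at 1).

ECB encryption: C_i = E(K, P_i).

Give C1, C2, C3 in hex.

C1: E(K, 0xEA) = 0x9D.
C2: E(K, 0xE9) = 0x9C.
C3: E(K, 0x24) = 0xD7.

C1 = 0x9D, C2 = 0x9C, C3 = 0xD7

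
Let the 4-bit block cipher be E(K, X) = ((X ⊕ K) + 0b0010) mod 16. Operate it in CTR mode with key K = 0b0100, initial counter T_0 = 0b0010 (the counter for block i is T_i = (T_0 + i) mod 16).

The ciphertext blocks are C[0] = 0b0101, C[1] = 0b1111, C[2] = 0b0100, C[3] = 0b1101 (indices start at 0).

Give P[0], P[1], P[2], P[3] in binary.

CTR decryption: S_i = E(K, T_i) where T_i is the counter for block i; P_i = C_i ⊕ S_i.
P[0]: T = 0b0010, S = E(K, T) = 0b1000; 0b0101 ⊕ 0b1000 = 0b1101.
P[1]: T = 0b0011, S = E(K, T) = 0b1001; 0b1111 ⊕ 0b1001 = 0b0110.
P[2]: T = 0b0100, S = E(K, T) = 0b0010; 0b0100 ⊕ 0b0010 = 0b0110.
P[3]: T = 0b0101, S = E(K, T) = 0b0011; 0b1101 ⊕ 0b0011 = 0b1110.

P[0] = 0b1101, P[1] = 0b0110, P[2] = 0b0110, P[3] = 0b1110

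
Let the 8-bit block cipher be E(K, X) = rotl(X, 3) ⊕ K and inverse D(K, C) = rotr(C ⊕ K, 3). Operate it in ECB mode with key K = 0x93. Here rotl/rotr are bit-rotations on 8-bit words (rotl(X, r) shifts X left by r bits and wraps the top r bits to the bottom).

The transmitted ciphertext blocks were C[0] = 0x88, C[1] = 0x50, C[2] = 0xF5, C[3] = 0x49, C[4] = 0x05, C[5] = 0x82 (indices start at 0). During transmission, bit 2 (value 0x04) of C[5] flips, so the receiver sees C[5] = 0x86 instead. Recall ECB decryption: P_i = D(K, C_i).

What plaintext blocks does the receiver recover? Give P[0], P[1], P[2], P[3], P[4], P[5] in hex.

Only C[5] changed, to 0x86. In ECB, a change in C_i affects only P_i. Decrypting the received ciphertext:
P[0]: D(K, 0x88) = 0x63.
P[1]: D(K, 0x50) = 0x78.
P[2]: D(K, 0xF5) = 0xCC.
P[3]: D(K, 0x49) = 0x5B.
P[4]: D(K, 0x05) = 0xD2.
P[5]: D(K, 0x86) = 0xA2.
Blocks that differ from the original plaintext: P[5].

P[0] = 0x63, P[1] = 0x78, P[2] = 0xCC, P[3] = 0x5B, P[4] = 0xD2, P[5] = 0xA2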